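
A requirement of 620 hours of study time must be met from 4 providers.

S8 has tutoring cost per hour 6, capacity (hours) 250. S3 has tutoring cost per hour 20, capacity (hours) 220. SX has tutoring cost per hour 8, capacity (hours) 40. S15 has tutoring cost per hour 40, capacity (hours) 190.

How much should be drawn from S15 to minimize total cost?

Cheapest first:
Take 250 from S8 at 6 — need 370 more.
Take 40 from SX at 8 — need 330 more.
S3 (20): use full 220 — 110 hours to go.
S15 at 40: take 110 of its 190 — requirement met.

110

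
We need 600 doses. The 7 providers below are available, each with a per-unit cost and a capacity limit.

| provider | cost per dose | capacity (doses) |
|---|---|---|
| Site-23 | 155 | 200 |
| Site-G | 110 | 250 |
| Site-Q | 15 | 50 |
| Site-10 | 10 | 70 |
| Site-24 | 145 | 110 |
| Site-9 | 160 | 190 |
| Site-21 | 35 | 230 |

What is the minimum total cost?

Fill from the cheapest provider first.
Site-10 (10): use full 70 → 530 doses to go.
Take 50 from Site-Q at 15 → need 480 more.
Site-21 at 35: take all 230 doses → 250 still needed.
Take 250 from Site-G at 110 → need 0 more.
Site-24, Site-23, Site-9: unused.
Cost = 70×10 + 50×15 + 230×35 + 250×110 = 37000.

37000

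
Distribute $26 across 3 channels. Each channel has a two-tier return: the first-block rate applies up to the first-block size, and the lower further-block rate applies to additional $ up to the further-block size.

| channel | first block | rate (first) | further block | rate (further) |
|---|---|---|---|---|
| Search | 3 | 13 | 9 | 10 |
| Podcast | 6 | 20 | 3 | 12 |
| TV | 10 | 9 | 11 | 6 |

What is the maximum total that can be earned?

Treat each block as its own option and order by rate: Podcast/tier1 20 > Search/tier1 13 > Podcast/tier2 12 > Search/tier2 10 > TV/tier1 9 > TV/tier2 6.
Podcast tier1 at 20: fill all 6 → 20 left.
Fill Search tier1 block (3 at 13) → 17 left.
Podcast/tier2 (12): +3 → 14 left.
Search tier2 at 10: fill all 9 → 5 left.
TV/tier1: +5 of 10 at 9; pool empty.
Total = 20×6 + 13×3 + 12×3 + 10×9 + 9×5 = 330.

330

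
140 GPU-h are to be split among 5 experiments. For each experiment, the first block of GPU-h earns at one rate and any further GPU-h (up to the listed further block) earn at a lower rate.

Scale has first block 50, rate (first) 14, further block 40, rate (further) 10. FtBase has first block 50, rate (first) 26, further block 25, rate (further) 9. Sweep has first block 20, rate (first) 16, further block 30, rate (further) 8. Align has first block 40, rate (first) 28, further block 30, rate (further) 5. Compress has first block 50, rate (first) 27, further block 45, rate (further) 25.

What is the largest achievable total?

3770

Treat each block as its own option and order by rate: Align/first 28 > Compress/first 27 > FtBase/first 26 > Compress/second 25 > Sweep/first 16 > Scale/first 14 > Scale/second 10 > FtBase/second 9 > Sweep/second 8 > Align/second 5.
Fill Align first block (40 at 28) ; 100 left.
Fill Compress first block (50 at 27) ; 50 left.
FtBase/first (26): +50 ; 0 left.
Total = 28×40 + 27×50 + 26×50 = 3770.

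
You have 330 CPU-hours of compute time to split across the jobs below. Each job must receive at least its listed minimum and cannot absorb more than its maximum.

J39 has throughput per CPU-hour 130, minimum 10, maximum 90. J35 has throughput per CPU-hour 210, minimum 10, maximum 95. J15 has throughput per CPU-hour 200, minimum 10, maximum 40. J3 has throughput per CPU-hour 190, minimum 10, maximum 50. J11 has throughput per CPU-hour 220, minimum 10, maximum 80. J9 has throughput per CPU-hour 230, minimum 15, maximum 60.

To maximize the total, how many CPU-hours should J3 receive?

Meeting every minimum uses 10+10+10+10+10+15 = 65 CPU-hours, leaving 265.
Order the jobs by throughput per CPU-hour: J9 230 > J11 220 > J35 210 > J15 200 > J3 190 > J39 130.
Give J9 45 more to hit its cap of 60 ; 220 left.
Give J11 70 more to hit its cap of 80 ; 150 left.
J35: +85 to 95 (cap) ; 65 left.
Give J15 30 more to hit its cap of 40 ; 35 left.
J3: +35 (room for 40) → 45. Pool exhausted.

45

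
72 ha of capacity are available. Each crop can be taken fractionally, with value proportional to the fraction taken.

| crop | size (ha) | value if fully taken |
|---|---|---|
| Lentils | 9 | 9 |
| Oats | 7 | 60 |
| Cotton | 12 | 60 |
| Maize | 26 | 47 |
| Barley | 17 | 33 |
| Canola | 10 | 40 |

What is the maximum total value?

240

Sort by value density: Oats 60/7≈8.57, Cotton 60/12≈5, Canola 40/10≈4, Barley 33/17≈1.94, Maize 47/26≈1.81, Lentils 9/9≈1.
All 7 ha of Oats fit (value 60) ; 65 remain.
All 12 ha of Cotton fit (value 60) ; 53 remain.
Canola: take in full, 10 ha for value 40 ; 43 left.
Barley: take in full, 17 ha for value 33 ; 26 left.
All 26 ha of Maize fit (value 47) ; 0 remain.
Total value = 240.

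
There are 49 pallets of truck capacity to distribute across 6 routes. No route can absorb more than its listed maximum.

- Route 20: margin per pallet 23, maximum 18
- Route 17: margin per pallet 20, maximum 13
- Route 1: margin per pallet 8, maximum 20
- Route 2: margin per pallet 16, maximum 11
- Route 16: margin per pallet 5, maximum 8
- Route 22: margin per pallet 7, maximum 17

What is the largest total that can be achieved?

906

Rank by margin per pallet: Route 20 23 > Route 17 20 > Route 2 16 > Route 1 8 > Route 22 7 > Route 16 5.
Give Route 20 18 to hit its cap of 18 ; 31 left.
Route 17: +13 to 13 (cap) ; 18 left.
Give Route 2 11 to hit its cap of 11 ; 7 left.
Only 7 left; Route 1 takes them to reach 7.
Total = 23×18 + 20×13 + 8×7 + 16×11 = 906.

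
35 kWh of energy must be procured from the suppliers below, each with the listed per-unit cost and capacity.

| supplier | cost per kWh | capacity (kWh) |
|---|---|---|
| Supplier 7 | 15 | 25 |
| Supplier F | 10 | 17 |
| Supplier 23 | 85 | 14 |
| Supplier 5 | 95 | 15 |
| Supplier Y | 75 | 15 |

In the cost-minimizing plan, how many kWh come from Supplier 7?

18

Fill from the cheapest supplier first.
Supplier F (10): use full 17 → 18 kWh to go.
Take 18 from Supplier 7 at 15 to finish.
Supplier Y, Supplier 23, Supplier 5: unused.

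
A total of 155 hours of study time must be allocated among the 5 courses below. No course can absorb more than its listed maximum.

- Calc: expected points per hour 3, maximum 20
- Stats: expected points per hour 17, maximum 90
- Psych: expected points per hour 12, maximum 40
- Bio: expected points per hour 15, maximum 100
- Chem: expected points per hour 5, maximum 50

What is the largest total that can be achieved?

Highest expected points per hour first: Stats 17 > Bio 15 > Psych 12 > Chem 5 > Calc 3.
Stats: +90 to 90 (cap) — 65 left.
Bio has room for 100 but only 65 remain, so it gets 65.
Total = 17×90 + 15×65 = 2505.

2505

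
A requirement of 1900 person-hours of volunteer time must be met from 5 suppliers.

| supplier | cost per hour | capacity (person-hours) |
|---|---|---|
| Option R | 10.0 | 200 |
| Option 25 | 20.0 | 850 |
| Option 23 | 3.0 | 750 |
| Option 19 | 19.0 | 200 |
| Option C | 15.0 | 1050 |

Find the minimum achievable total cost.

18500

Use suppliers in increasing cost order.
Option 23 (3.0): use full 750 — 1150 person-hours to go.
Option R (10.0): use full 200 — 950 person-hours to go.
Take 950 from Option C at 15.0 to finish.
Option 19, Option 25: unused.
Cost = 750×3.0 + 200×10.0 + 950×15.0 = 18500.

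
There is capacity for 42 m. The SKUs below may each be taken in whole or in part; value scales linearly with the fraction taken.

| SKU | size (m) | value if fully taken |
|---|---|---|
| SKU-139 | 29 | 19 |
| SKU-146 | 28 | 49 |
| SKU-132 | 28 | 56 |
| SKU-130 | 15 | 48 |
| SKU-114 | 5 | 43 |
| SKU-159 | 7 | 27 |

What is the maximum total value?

Sort by value density: SKU-114 43/5≈8.6, SKU-159 27/7≈3.86, SKU-130 48/15≈3.2, SKU-132 56/28≈2, SKU-146 49/28≈1.75, SKU-139 19/29≈0.655.
SKU-114: take in full, 5 m for value 43 → 37 left.
All 7 m of SKU-159 fit (value 27) → 30 remain.
All 15 m of SKU-130 fit (value 48) → 15 remain.
Only 15 m remain; take 15/28 of SKU-132 for value 56×15/28 = 30.
Total value = 148.

148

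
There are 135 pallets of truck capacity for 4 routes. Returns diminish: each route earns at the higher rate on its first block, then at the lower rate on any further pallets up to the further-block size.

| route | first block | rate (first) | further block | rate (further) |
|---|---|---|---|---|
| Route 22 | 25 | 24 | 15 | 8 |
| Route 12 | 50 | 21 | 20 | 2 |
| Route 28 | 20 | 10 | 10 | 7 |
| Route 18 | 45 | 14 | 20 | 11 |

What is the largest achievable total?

Order all 8 blocks by rate: Route 22/first 24 > Route 12/first 21 > Route 18/first 14 > Route 18/second 11 > Route 28/first 10 > Route 22/second 8 > Route 28/second 7 > Route 12/second 2.
Fill Route 22 first block (25 at 24) ; 110 left.
Route 12/first (21): +50 ; 60 left.
Route 18/first (14): +45 ; 15 left.
Route 18/second: +15 of 20 at 11; pool empty.
Total = 24×25 + 21×50 + 14×45 + 11×15 = 2445.

2445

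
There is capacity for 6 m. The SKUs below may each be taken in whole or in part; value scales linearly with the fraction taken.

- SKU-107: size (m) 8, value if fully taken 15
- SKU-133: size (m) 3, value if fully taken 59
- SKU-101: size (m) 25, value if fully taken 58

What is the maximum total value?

Rank by value-to-size ratio: SKU-133 59/3≈19.7, SKU-101 58/25≈2.32, SKU-107 15/8≈1.88.
All 3 m of SKU-133 fit (value 59) ; 3 remain.
3 m left: a 3/25 share of SKU-101 gives 58×3/25 = 6.96.
Total value = 65.96.

65.96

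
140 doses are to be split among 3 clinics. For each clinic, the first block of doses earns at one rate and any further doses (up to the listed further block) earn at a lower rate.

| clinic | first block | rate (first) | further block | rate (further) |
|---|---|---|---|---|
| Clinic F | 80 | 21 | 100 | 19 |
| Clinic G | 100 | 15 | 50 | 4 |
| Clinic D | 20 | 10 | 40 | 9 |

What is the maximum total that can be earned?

Rank every tier by rate: Clinic F/tier1 21 > Clinic F/tier2 19 > Clinic G/tier1 15 > Clinic D/tier1 10 > Clinic D/tier2 9 > Clinic G/tier2 4.
Fill Clinic F tier1 block (80 at 21) ; 60 left.
Clinic F tier2 at 19: only 60 left, fill 60.
Total = 21×80 + 19×60 = 2820.

2820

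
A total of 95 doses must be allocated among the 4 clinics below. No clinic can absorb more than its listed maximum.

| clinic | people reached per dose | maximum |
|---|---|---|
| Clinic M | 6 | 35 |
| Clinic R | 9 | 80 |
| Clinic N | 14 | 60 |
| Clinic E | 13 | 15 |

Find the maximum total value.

Order the clinics by people reached per dose: Clinic N 14 > Clinic E 13 > Clinic R 9 > Clinic M 6.
Give Clinic N 60 to hit its cap of 60 → 35 left.
Give Clinic E 15 to hit its cap of 15 → 20 left.
Clinic R has room for 80 but only 20 remain, so it gets 20.
Total = 9×20 + 14×60 + 13×15 = 1215.

1215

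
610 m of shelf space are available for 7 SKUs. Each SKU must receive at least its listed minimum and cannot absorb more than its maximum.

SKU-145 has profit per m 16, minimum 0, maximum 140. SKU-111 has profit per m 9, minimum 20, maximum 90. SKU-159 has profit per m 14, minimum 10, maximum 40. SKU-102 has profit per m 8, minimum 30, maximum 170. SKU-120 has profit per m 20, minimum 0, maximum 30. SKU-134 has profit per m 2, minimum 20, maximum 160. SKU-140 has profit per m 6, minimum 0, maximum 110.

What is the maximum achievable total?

Meeting every minimum uses 0+20+10+30+0+20+0 = 80 m, leaving 530.
Order the SKUs by profit per m: SKU-120 20 > SKU-145 16 > SKU-159 14 > SKU-111 9 > SKU-102 8 > SKU-140 6 > SKU-134 2.
SKU-120: +30 to 30 (cap) → 500 left.
SKU-145: +140 to 140 (cap) → 360 left.
SKU-159 takes 30 more to reach its cap of 40 → 330 left.
SKU-111 takes 70 more to reach its cap of 90 → 260 left.
SKU-102: +140 to 170 (cap) → 120 left.
SKU-140 takes 110 more to reach its cap of 110 → 10 left.
SKU-134: +10 (room for 140) → 30. Pool exhausted.
Total = 16×140 + 9×90 + 14×40 + 8×170 + 20×30 + 2×30 + 6×110 = 6290.

6290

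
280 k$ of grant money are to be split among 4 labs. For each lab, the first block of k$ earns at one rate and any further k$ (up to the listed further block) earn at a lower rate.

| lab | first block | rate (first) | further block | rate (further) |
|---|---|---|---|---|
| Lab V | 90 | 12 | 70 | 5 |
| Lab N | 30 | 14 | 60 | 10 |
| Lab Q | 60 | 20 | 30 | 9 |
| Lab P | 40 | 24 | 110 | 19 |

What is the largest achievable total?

5150

Rank every tier by rate: Lab P/T1 24 > Lab Q/T1 20 > Lab P/T2 19 > Lab N/T1 14 > Lab V/T1 12 > Lab N/T2 10 > Lab Q/T2 9 > Lab V/T2 5.
Fill Lab P T1 block (40 at 24) — 240 left.
Lab Q T1 at 20: fill all 60 — 180 left.
Lab P T2 at 19: fill all 110 — 70 left.
Lab N/T1 (14): +30 — 40 left.
Lab V T1 at 12: only 40 left, fill 40.
Total = 24×40 + 20×60 + 19×110 + 14×30 + 12×40 = 5150.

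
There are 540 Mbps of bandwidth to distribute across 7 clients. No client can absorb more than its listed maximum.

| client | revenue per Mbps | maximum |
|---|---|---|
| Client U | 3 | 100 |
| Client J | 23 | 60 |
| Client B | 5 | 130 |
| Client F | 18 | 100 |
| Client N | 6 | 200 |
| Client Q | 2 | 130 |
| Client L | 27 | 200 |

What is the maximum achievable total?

Rank by revenue per Mbps: Client L 27 > Client J 23 > Client F 18 > Client N 6 > Client B 5 > Client U 3 > Client Q 2.
Give Client L 200 to hit its cap of 200 ; 340 left.
Client J: +60 to 60 (cap) ; 280 left.
Give Client F 100 to hit its cap of 100 ; 180 left.
Only 180 left; Client N takes them to reach 180.
Total = 23×60 + 18×100 + 6×180 + 27×200 = 9660.

9660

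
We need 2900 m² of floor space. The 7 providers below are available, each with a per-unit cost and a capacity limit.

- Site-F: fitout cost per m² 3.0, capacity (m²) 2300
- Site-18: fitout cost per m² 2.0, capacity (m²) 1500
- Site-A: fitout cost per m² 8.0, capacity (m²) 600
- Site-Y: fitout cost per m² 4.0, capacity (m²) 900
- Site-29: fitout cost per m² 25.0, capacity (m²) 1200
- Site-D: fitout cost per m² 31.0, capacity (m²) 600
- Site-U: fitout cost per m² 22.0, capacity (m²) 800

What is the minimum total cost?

7200

Use providers in increasing cost order.
Site-18 at 2.0: take all 1500 m² ; 1400 still needed.
Site-F (3.0): take the remaining 1400 ; done.
Site-Y, Site-A, Site-U, Site-29, Site-D: unused.
Cost = 1500×2.0 + 1400×3.0 = 7200.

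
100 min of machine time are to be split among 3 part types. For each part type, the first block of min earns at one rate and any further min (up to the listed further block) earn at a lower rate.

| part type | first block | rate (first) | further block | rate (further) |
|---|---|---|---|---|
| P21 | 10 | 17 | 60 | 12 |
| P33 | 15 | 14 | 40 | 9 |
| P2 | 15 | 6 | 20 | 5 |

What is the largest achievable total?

1235

Treat each block as its own option and order by rate: P21/first 17 > P33/first 14 > P21/second 12 > P33/second 9 > P2/first 6 > P2/second 5.
P21 first at 17: fill all 10 ; 90 left.
P33/first (14): +15 ; 75 left.
P21 second at 12: fill all 60 ; 15 left.
15 remain; put them into P33 second at 9.
Total = 17×10 + 14×15 + 12×60 + 9×15 = 1235.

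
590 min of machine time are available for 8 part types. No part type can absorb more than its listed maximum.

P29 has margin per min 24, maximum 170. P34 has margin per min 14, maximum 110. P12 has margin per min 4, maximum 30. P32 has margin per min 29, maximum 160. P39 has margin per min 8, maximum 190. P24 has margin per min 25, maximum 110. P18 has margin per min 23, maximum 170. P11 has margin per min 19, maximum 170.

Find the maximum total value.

14920

Rank by margin per min: P32 29 > P24 25 > P29 24 > P18 23 > P11 19 > P34 14 > P39 8 > P12 4.
P32 takes 160 to reach its cap of 160 — 430 left.
P24 takes 110 to reach its cap of 110 — 320 left.
Give P29 170 to hit its cap of 170 — 150 left.
Only 150 left; P18 takes them to reach 150.
Total = 24×170 + 29×160 + 25×110 + 23×150 = 14920.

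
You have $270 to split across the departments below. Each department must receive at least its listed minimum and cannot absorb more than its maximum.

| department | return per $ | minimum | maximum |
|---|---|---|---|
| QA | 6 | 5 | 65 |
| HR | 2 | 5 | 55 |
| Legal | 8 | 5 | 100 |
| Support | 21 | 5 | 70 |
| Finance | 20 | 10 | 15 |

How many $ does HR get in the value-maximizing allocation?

20

Meeting every minimum uses 5+5+5+5+10 = 30 $, leaving 240.
Highest return per $ first: Support 21 > Finance 20 > Legal 8 > QA 6 > HR 2.
Support: +65 to 70 (cap) ; 175 left.
Finance: +5 to 15 (cap) ; 170 left.
Legal: +95 to 100 (cap) ; 75 left.
QA: +60 to 65 (cap) ; 15 left.
HR has room for 50 more but only 15 remain, so it gets 20.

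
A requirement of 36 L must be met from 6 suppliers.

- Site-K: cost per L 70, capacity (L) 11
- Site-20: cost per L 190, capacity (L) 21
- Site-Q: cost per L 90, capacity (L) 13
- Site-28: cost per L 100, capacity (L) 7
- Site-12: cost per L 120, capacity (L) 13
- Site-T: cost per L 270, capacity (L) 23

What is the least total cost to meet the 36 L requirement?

Cheapest first:
Take 11 from Site-K at 70 → need 25 more.
Site-Q (90): use full 13 → 12 L to go.
Take 7 from Site-28 at 100 → need 5 more.
Site-12 (120): take the remaining 5 → done.
Site-20, Site-T: unused.
Cost = 11×70 + 13×90 + 7×100 + 5×120 = 3240.

3240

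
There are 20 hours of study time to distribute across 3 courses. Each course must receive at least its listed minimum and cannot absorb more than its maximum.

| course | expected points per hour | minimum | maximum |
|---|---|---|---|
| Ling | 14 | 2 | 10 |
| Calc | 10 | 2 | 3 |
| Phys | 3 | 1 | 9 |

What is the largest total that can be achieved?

Meeting every minimum uses 2+2+1 = 5 hours, leaving 15.
Highest expected points per hour first: Ling 14 > Calc 10 > Phys 3.
Ling: +8 to 10 (cap) — 7 left.
Calc takes 1 more to reach its cap of 3 — 6 left.
Only 6 left; Phys takes them to reach 7.
Total = 14×10 + 10×3 + 3×7 = 191.

191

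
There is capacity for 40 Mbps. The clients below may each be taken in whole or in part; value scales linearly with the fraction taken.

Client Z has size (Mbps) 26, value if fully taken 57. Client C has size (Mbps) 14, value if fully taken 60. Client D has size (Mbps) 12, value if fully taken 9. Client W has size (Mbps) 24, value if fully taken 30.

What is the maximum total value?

Sort by value density: Client C 60/14≈4.29, Client Z 57/26≈2.19, Client W 30/24≈1.25, Client D 9/12≈0.75.
Take all of Client C (14 Mbps, value 60) ; 26 Mbps left.
All 26 Mbps of Client Z fit (value 57) ; 0 remain.
Total value = 117.

117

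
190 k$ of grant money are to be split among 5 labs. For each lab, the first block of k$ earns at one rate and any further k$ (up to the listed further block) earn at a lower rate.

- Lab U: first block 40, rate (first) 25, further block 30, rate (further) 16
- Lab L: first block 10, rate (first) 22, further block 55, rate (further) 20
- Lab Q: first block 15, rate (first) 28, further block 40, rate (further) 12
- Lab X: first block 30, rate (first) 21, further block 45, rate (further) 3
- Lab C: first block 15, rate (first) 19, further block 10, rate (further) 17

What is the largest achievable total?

4065

Rank every tier by rate: Lab Q/T1 28 > Lab U/T1 25 > Lab L/T1 22 > Lab X/T1 21 > Lab L/T2 20 > Lab C/T1 19 > Lab C/T2 17 > Lab U/T2 16 > Lab Q/T2 12 > Lab X/T2 3.
Fill Lab Q T1 block (15 at 28) — 175 left.
Lab U T1 at 25: fill all 40 — 135 left.
Lab L T1 at 22: fill all 10 — 125 left.
Lab X T1 at 21: fill all 30 — 95 left.
Lab L T2 at 20: fill all 55 — 40 left.
Fill Lab C T1 block (15 at 19) — 25 left.
Lab C T2 at 17: fill all 10 — 15 left.
15 remain; put them into Lab U T2 at 16.
Total = 28×15 + 25×40 + 22×10 + 21×30 + 20×55 + 19×15 + 17×10 + 16×15 = 4065.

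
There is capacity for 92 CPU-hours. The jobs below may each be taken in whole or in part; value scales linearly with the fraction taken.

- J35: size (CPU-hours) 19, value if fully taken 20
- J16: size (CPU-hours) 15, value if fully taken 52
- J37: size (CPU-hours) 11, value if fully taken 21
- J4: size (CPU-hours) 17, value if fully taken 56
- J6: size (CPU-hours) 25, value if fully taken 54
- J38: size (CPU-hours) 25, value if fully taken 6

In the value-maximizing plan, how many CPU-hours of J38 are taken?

5

Rank by value-to-size ratio: J16 52/15≈3.47, J4 56/17≈3.29, J6 54/25≈2.16, J37 21/11≈1.91, J35 20/19≈1.05, J38 6/25≈0.24.
All 15 CPU-hours of J16 fit (value 52) ; 77 remain.
All 17 CPU-hours of J4 fit (value 56) ; 60 remain.
Take all of J6 (25 CPU-hours, value 54) ; 35 CPU-hours left.
J37: take in full, 11 CPU-hours for value 21 ; 24 left.
Take all of J35 (19 CPU-hours, value 20) ; 5 CPU-hours left.
5 CPU-hours left: a 5/25 share of J38 gives 6×5/25 = 1.2.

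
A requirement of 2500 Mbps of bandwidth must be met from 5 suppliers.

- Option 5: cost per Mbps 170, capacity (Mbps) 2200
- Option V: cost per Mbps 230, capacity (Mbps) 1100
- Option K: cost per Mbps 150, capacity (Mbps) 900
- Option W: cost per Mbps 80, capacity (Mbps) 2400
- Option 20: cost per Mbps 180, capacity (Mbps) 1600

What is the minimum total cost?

207000

Cheapest first:
Take 2400 from Option W at 80 — need 100 more.
Take 100 from Option K at 150 to finish.
Option 5, Option 20, Option V: unused.
Cost = 2400×80 + 100×150 = 207000.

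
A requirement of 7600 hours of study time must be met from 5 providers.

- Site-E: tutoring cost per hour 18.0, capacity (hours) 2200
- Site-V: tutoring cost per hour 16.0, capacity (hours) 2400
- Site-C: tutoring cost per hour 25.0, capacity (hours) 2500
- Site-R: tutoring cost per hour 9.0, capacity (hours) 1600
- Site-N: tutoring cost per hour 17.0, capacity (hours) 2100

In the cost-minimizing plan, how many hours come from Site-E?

1500

Cheapest first:
Take 1600 from Site-R at 9.0 ; need 6000 more.
Site-V (16.0): use full 2400 ; 3600 hours to go.
Site-N (17.0): use full 2100 ; 1500 hours to go.
Take 1500 from Site-E at 18.0 to finish.
Site-C: unused.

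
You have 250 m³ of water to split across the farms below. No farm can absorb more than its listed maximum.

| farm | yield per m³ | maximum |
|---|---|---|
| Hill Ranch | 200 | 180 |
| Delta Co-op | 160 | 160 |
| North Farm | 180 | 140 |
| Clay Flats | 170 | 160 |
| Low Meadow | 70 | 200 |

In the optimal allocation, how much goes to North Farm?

70

Highest yield per m³ first: Hill Ranch 200 > North Farm 180 > Clay Flats 170 > Delta Co-op 160 > Low Meadow 70.
Hill Ranch takes 180 to reach its cap of 180 → 70 left.
Only 70 left; North Farm takes them to reach 70.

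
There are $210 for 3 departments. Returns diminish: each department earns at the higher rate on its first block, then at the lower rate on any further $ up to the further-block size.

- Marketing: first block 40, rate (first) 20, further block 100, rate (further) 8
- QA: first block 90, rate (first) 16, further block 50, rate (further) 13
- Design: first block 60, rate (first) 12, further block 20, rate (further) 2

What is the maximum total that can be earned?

Treat each block as its own option and order by rate: Marketing/tier1 20 > QA/tier1 16 > QA/tier2 13 > Design/tier1 12 > Marketing/tier2 8 > Design/tier2 2.
Marketing tier1 at 20: fill all 40 ; 170 left.
QA/tier1 (16): +90 ; 80 left.
Fill QA tier2 block (50 at 13) ; 30 left.
Design tier1 at 12: only 30 left, fill 30.
Total = 20×40 + 16×90 + 13×50 + 12×30 = 3250.

3250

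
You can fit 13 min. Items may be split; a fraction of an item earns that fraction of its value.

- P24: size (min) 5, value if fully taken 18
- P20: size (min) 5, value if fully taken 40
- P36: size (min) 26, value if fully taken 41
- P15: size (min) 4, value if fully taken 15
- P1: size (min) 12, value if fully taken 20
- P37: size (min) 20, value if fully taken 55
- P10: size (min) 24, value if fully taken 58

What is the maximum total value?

Sort by value density: P20 40/5≈8, P15 15/4≈3.75, P24 18/5≈3.6, P37 55/20≈2.75, P10 58/24≈2.42, P1 20/12≈1.67, P36 41/26≈1.58.
P20: take in full, 5 min for value 40 → 8 left.
All 4 min of P15 fit (value 15) → 4 remain.
Fill the last 4 min with part of P24: 4/5 of it earns 14.4.
Total value = 69.4.

69.4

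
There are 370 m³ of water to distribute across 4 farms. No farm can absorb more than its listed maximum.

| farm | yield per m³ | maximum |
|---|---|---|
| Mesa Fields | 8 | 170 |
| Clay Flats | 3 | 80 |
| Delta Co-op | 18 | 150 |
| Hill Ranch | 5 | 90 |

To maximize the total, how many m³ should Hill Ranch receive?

Order the farms by yield per m³: Delta Co-op 18 > Mesa Fields 8 > Hill Ranch 5 > Clay Flats 3.
Delta Co-op takes 150 to reach its cap of 150 → 220 left.
Mesa Fields takes 170 to reach its cap of 170 → 50 left.
Hill Ranch: +50 (room for 90) → 50. Pool exhausted.

50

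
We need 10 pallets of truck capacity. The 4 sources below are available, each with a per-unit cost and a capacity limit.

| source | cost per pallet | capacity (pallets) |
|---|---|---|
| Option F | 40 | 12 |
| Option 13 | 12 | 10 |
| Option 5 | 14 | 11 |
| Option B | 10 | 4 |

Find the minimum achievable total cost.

Cheapest first:
Option B at 10: take all 4 pallets — 6 still needed.
Option 13 at 12: take 6 of its 10 — requirement met.
Option 5, Option F: unused.
Cost = 4×10 + 6×12 = 112.

112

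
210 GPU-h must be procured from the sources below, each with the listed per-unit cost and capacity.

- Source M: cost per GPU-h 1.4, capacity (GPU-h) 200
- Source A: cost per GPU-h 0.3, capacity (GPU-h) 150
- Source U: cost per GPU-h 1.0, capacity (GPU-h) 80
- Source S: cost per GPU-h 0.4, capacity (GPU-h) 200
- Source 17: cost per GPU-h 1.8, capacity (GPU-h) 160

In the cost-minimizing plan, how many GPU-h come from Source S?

60

Cheapest first:
Take 150 from Source A at 0.3 ; need 60 more.
Source S (0.4): take the remaining 60 ; done.
Source U, Source M, Source 17: unused.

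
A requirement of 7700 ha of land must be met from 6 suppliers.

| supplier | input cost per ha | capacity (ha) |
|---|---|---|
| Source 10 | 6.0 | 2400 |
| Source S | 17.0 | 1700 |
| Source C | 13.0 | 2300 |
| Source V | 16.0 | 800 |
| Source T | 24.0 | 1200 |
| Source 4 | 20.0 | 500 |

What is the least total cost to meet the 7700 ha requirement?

Fill from the cheapest supplier first.
Source 10 (6.0): use full 2400 ; 5300 ha to go.
Source C (13.0): use full 2300 ; 3000 ha to go.
Source V at 16.0: take all 800 ha ; 2200 still needed.
Source S at 17.0: take all 1700 ha ; 500 still needed.
Take 500 from Source 4 at 20.0 ; need 0 more.
Source T: unused.
Cost = 2400×6.0 + 2300×13.0 + 800×16.0 + 1700×17.0 + 500×20.0 = 96000.

96000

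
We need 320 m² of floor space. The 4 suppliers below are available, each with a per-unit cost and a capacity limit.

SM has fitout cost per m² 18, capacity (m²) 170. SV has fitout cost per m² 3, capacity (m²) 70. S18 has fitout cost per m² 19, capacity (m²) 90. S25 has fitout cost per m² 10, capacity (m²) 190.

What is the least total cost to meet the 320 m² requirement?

Cheapest first:
SV at 3: take all 70 m² → 250 still needed.
Take 190 from S25 at 10 → need 60 more.
SM (18): take the remaining 60 → done.
S18: unused.
Cost = 70×3 + 190×10 + 60×18 = 3190.

3190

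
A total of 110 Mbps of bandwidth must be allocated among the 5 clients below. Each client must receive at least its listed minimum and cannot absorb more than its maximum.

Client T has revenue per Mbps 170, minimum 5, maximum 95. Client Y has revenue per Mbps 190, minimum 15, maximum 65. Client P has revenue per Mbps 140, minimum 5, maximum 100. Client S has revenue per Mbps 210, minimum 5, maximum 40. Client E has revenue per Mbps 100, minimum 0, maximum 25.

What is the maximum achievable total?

21350

Meeting every minimum uses 5+15+5+5+0 = 30 Mbps, leaving 80.
Order the clients by revenue per Mbps: Client S 210 > Client Y 190 > Client T 170 > Client P 140 > Client E 100.
Give Client S 35 more to hit its cap of 40 — 45 left.
Client Y: +45 (room for 50) → 60. Pool exhausted.
Total = 170×5 + 190×60 + 140×5 + 210×40 = 21350.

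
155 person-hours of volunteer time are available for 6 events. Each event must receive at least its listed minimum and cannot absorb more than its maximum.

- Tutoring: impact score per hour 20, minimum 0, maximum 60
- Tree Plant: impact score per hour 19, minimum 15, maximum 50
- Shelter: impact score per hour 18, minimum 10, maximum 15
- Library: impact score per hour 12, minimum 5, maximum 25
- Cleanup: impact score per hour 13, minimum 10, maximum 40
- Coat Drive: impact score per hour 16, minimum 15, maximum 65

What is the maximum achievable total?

2850

Meeting every minimum uses 0+15+10+5+10+15 = 55 person-hours, leaving 100.
Rank by impact score per hour: Tutoring 20 > Tree Plant 19 > Shelter 18 > Coat Drive 16 > Cleanup 13 > Library 12.
Tutoring takes 60 more to reach its cap of 60 ; 40 left.
Tree Plant: +35 to 50 (cap) ; 5 left.
Give Shelter 5 more to hit its cap of 15 ; 0 left.
Total = 20×60 + 19×50 + 18×15 + 12×5 + 13×10 + 16×15 = 2850.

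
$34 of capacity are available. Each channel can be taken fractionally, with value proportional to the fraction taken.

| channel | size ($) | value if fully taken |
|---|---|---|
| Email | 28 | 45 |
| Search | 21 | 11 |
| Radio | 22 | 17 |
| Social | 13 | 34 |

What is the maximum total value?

67.75

Rank by value-to-size ratio: Social 34/13≈2.62, Email 45/28≈1.61, Radio 17/22≈0.773, Search 11/21≈0.524.
Take all of Social (13 $, value 34) ; 21 $ left.
Fill the last 21 $ with part of Email: 21/28 of it earns 33.75.
Total value = 67.75.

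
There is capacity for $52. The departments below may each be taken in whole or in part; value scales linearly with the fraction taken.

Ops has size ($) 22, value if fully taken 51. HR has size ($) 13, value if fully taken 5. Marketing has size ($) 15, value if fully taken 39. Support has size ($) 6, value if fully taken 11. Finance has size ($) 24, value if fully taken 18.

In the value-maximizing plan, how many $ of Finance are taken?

9

Sort by value density: Marketing 39/15≈2.6, Ops 51/22≈2.32, Support 11/6≈1.83, Finance 18/24≈0.75, HR 5/13≈0.385.
All 15 $ of Marketing fit (value 39) ; 37 remain.
All 22 $ of Ops fit (value 51) ; 15 remain.
All 6 $ of Support fit (value 11) ; 9 remain.
Fill the last 9 $ with part of Finance: 9/24 of it earns 6.75.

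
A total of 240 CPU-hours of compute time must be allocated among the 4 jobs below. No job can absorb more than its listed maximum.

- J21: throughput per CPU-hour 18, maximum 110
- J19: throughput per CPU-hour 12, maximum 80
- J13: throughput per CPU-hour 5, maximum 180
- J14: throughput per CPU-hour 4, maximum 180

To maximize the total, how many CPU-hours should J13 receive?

50

Rank by throughput per CPU-hour: J21 18 > J19 12 > J13 5 > J14 4.
J21: +110 to 110 (cap) ; 130 left.
Give J19 80 to hit its cap of 80 ; 50 left.
J13: +50 (room for 180) → 50. Pool exhausted.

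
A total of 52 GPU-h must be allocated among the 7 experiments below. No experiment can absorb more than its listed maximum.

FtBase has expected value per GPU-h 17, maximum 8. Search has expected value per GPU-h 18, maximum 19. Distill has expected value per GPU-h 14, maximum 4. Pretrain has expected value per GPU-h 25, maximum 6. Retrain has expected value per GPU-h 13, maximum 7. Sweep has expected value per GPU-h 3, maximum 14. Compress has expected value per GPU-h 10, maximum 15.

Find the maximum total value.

855

Rank by expected value per GPU-h: Pretrain 25 > Search 18 > FtBase 17 > Distill 14 > Retrain 13 > Compress 10 > Sweep 3.
Pretrain takes 6 to reach its cap of 6 ; 46 left.
Search takes 19 to reach its cap of 19 ; 27 left.
FtBase takes 8 to reach its cap of 8 ; 19 left.
Distill: +4 to 4 (cap) ; 15 left.
Retrain: +7 to 7 (cap) ; 8 left.
Only 8 left; Compress takes them to reach 8.
Total = 17×8 + 18×19 + 14×4 + 25×6 + 13×7 + 10×8 = 855.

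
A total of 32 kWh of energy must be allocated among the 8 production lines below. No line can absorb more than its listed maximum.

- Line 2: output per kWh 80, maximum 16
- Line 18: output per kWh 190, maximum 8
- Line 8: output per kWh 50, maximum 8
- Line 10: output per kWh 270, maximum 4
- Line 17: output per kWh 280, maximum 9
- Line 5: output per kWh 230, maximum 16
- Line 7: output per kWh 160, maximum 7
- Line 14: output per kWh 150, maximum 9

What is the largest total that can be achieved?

7850

Order the production lines by output per kWh: Line 17 280 > Line 10 270 > Line 5 230 > Line 18 190 > Line 7 160 > Line 14 150 > Line 2 80 > Line 8 50.
Give Line 17 9 to hit its cap of 9 — 23 left.
Line 10: +4 to 4 (cap) — 19 left.
Line 5: +16 to 16 (cap) — 3 left.
Line 18: +3 (room for 8) → 3. Pool exhausted.
Total = 190×3 + 270×4 + 280×9 + 230×16 = 7850.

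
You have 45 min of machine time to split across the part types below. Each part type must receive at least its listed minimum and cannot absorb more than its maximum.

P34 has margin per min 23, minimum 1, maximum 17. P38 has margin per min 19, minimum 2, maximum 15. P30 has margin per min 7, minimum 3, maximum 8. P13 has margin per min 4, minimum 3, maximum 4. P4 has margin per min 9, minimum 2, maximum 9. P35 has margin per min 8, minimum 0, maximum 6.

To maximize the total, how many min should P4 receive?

Meeting every minimum uses 1+2+3+3+2+0 = 11 min, leaving 34.
Order the part types by margin per min: P34 23 > P38 19 > P4 9 > P35 8 > P30 7 > P13 4.
Give P34 16 more to hit its cap of 17 → 18 left.
P38 takes 13 more to reach its cap of 15 → 5 left.
P4 has room for 7 more but only 5 remain, so it gets 7.

7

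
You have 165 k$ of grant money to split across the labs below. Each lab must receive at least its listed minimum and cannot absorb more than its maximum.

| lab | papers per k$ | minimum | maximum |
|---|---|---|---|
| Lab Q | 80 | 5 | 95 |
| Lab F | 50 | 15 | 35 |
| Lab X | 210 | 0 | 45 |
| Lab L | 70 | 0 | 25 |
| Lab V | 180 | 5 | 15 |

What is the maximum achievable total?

20100

Meeting every minimum uses 5+15+0+0+5 = 25 k$, leaving 140.
Rank by papers per k$: Lab X 210 > Lab V 180 > Lab Q 80 > Lab L 70 > Lab F 50.
Give Lab X 45 more to hit its cap of 45 → 95 left.
Give Lab V 10 more to hit its cap of 15 → 85 left.
Lab Q has room for 90 more but only 85 remain, so it gets 90.
Total = 80×90 + 50×15 + 210×45 + 180×15 = 20100.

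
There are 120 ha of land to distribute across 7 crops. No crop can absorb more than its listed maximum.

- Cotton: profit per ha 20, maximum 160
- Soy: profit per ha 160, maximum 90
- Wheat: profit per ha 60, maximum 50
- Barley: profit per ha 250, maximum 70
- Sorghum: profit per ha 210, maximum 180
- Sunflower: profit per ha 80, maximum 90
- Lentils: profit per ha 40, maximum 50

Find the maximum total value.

28000

Rank by profit per ha: Barley 250 > Sorghum 210 > Soy 160 > Sunflower 80 > Wheat 60 > Lentils 40 > Cotton 20.
Barley takes 70 to reach its cap of 70 → 50 left.
Sorghum has room for 180 but only 50 remain, so it gets 50.
Total = 250×70 + 210×50 = 28000.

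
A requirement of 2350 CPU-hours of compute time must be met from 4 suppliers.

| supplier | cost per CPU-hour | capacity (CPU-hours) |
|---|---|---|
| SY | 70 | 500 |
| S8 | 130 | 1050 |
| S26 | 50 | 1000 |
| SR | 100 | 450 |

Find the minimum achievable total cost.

Fill from the cheapest supplier first.
S26 at 50: take all 1000 CPU-hours — 1350 still needed.
SY at 70: take all 500 CPU-hours — 850 still needed.
SR at 100: take all 450 CPU-hours — 400 still needed.
S8 at 130: take 400 of its 1050 — requirement met.
Cost = 1000×50 + 500×70 + 450×100 + 400×130 = 182000.

182000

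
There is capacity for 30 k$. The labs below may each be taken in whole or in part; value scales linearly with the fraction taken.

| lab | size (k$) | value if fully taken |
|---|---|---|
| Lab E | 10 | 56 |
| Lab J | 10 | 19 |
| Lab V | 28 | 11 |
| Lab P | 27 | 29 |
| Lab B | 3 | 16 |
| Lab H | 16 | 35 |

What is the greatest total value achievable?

Best value per unit of size first: Lab E 56/10≈5.6, Lab B 16/3≈5.33, Lab H 35/16≈2.19, Lab J 19/10≈1.9, Lab P 29/27≈1.07, Lab V 11/28≈0.393.
Take all of Lab E (10 k$, value 56) ; 20 k$ left.
Take all of Lab B (3 k$, value 16) ; 17 k$ left.
Take all of Lab H (16 k$, value 35) ; 1 k$ left.
Fill the last 1 k$ with part of Lab J: 1/10 of it earns 1.9.
Total value = 108.9.

108.9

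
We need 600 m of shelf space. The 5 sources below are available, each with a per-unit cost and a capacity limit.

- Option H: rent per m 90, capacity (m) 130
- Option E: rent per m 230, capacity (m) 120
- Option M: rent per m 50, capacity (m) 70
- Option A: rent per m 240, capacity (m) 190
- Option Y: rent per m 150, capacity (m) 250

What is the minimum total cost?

Cheapest first:
Take 70 from Option M at 50 — need 530 more.
Option H at 90: take all 130 m — 400 still needed.
Option Y (150): use full 250 — 150 m to go.
Option E at 230: take all 120 m — 30 still needed.
Take 30 from Option A at 240 to finish.
Cost = 70×50 + 130×90 + 250×150 + 120×230 + 30×240 = 87500.

87500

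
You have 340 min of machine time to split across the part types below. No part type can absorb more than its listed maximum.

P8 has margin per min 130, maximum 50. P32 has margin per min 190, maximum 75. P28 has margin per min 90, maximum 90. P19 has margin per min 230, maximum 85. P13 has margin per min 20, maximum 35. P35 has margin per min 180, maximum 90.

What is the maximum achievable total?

Order the part types by margin per min: P19 230 > P32 190 > P35 180 > P8 130 > P28 90 > P13 20.
P19: +85 to 85 (cap) — 255 left.
P32 takes 75 to reach its cap of 75 — 180 left.
Give P35 90 to hit its cap of 90 — 90 left.
Give P8 50 to hit its cap of 50 — 40 left.
Only 40 left; P28 takes them to reach 40.
Total = 130×50 + 190×75 + 90×40 + 230×85 + 180×90 = 60100.

60100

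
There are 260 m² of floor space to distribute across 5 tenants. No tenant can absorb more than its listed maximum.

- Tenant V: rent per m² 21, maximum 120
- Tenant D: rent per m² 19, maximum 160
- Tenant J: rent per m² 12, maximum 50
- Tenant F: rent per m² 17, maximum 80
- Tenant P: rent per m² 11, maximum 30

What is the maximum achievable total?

Highest rent per m² first: Tenant V 21 > Tenant D 19 > Tenant F 17 > Tenant J 12 > Tenant P 11.
Tenant V takes 120 to reach its cap of 120 → 140 left.
Tenant D has room for 160 but only 140 remain, so it gets 140.
Total = 21×120 + 19×140 = 5180.

5180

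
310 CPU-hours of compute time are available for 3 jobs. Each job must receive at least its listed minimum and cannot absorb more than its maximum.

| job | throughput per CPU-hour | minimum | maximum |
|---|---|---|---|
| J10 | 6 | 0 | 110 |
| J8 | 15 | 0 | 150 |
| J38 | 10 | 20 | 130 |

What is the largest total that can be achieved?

Meeting every minimum uses 0+0+20 = 20 CPU-hours, leaving 290.
Order the jobs by throughput per CPU-hour: J8 15 > J38 10 > J10 6.
J8: +150 to 150 (cap) ; 140 left.
J38: +110 to 130 (cap) ; 30 left.
J10: +30 (room for 110) → 30. Pool exhausted.
Total = 6×30 + 15×150 + 10×130 = 3730.

3730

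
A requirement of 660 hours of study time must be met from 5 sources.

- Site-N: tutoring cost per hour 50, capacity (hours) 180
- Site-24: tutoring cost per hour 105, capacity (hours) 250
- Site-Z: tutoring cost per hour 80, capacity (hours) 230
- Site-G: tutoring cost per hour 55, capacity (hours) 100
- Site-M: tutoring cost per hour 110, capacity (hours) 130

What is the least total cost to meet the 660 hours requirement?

Cheapest first:
Site-N at 50: take all 180 hours ; 480 still needed.
Take 100 from Site-G at 55 ; need 380 more.
Take 230 from Site-Z at 80 ; need 150 more.
Take 150 from Site-24 at 105 to finish.
Site-M: unused.
Cost = 180×50 + 100×55 + 230×80 + 150×105 = 48650.

48650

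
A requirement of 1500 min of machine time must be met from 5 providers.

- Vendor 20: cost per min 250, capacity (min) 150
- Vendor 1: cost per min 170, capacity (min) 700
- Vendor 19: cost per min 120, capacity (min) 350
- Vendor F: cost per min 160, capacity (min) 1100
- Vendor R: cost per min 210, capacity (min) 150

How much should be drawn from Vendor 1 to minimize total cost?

Use providers in increasing cost order.
Take 350 from Vendor 19 at 120 ; need 1150 more.
Vendor F (160): use full 1100 ; 50 min to go.
Vendor 1 at 170: take 50 of its 700 ; requirement met.
Vendor R, Vendor 20: unused.

50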